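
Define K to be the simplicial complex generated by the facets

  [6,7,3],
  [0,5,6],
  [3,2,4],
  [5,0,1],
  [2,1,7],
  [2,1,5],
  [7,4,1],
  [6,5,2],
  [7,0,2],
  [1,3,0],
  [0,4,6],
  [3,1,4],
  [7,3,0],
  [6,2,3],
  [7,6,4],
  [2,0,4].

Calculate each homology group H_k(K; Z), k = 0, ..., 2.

K has 8 vertices, 24 edges, 16 triangles.
rank ∂_0 = 0, rank ∂_1 = 7 ⇒ b_0 = 8 − 0 − 7 = 1; all invariant factors of ∂_1 are 1 so no torsion. So H_0 = Z.
rank ∂_1 = 7, rank ∂_2 = 15 ⇒ b_1 = 24 − 7 − 15 = 2; all invariant factors of ∂_2 are 1 so no torsion. So H_1 = Z^2.
rank ∂_2 = 15, rank ∂_3 = 0 ⇒ b_2 = 16 − 15 − 0 = 1. So H_2 = Z.

H_0 ≅ Z,  H_1 ≅ Z^2,  H_2 ≅ Z.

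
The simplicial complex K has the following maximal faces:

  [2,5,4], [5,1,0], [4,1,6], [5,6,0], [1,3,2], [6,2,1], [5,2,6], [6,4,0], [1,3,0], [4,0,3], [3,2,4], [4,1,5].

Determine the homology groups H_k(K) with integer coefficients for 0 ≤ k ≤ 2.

H_0 = Z,  H_1 = Z/2,  H_2 = 0.

Fix the vertex order 0 < 1 < 2 < 3 < 4 < 5 < 6 and write every simplex with vertices in increasing order. Then dim K = 2 and the simplices of K are:

  0-simplices (7): [0], [1], [2], [3], [4], [5], [6]
  1-simplices (18): [0,1], [0,3], [0,4], [0,5], [0,6], [1,2], [1,3], [1,4], [1,5], [1,6], [2,3], [2,4], [2,5], [2,6], [3,4], [4,5], [4,6], [5,6]
  2-simplices (12): [0,1,3], [0,1,5], [0,3,4], [0,4,6], [0,5,6], [1,2,3], [1,2,6], [1,4,5], [1,4,6], [2,3,4], [2,4,5], [2,5,6]

giving chain groups C_0 ≅ Z^7, C_1 ≅ Z^18, C_2 ≅ Z^12.

∂_1: C_1 → C_0 is given by ∂[p,q] = [q] − [p]. For instance
  ∂[1,3] = [3] − [1].
As a 7×18 matrix over Z this has rank 6, with invariant factors (1,1,1,1,1,1).

Boundary ∂_2: C_2 → C_1 sends each 2-simplex [p,q,r] to [q,r] − [p,r] + [p,q]. For instance
  ∂[0,4,6] = [4,6] − [0,6] + [0,4],
  ∂[2,4,5] = [4,5] − [2,5] + [2,4].
As a 18×12 matrix over Z this has rank 12, with invariant factors (1,1,1,1,1,1,1,1,1,1,1,2).

Reading off H_k = ker ∂_k / im ∂_{k+1}:

  H_0: rank C_0 − rank ∂_1 = 7 − 6 = 1, and the invariant factors of ∂_1 are all 1, so H_0 = Z.
  H_1: rank ker ∂_1 − rank ∂_2 = (18 − 6) − 12 = 0, and ∂_2 has invariant factor 2 > 1, so H_1 = Z/2.
  H_2: rank ker ∂_2 − rank ∂_3 = (12 − 12) − 0 = 0, and there is no ∂_3, so H_2 = 0.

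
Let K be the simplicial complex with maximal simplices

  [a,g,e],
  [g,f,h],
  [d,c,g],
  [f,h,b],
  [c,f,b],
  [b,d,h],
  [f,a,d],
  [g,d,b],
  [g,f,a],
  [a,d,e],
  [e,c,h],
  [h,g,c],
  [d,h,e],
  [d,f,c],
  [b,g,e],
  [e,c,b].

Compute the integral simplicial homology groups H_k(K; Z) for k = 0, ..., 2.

H_0 ≅ Z,  H_1 ≅ Z^2,  H_2 ≅ Z.

Take the total order a < b < c < d < e < f < g < h on the vertex set. Then K (dimension 2) consists of the simplices:

  0-simplices (8): a, b, c, d, e, f, g, h
  1-simplices (24): ad, ae, af, ag, bc, bd, be, bf, bg, bh, cd, ce, cf, cg, ch, de, df, dg, dh, eg, eh, fg, fh, gh
  2-simplices (16): ade, adf, aeg, afg, bce, bcf, bdg, bdh, beg, bfh, cdf, cdg, ceh, cgh, deh, fgh

Hence C_0 ≅ Z^8, C_1 ≅ Z^24, C_2 ≅ Z^16.

The boundary map ∂_1: C_1 → C_0 maps an edge to its endpoints' difference, ∂[p,q] = q − p.
As a 8×24 matrix over Z this has rank 7, with invariant factors (1,1,1,1,1,1,1).

Boundary ∂_2: C_2 → C_1 acts by ∂[p,q,r] = [q,r] − [p,r] + [p,q]. For instance
  ∂afg = fg − ag + af,
  ∂cdf = df − cf + cd.
The 24×16 boundary matrix has rank 15 and Smith normal form diag(1,1,1,1,1,1,1,1,1,1,1,1,1,1,1).

Computing H_k = (kernel of ∂_k) / (image of ∂_{k+1}):

  H_0: rank C_0 − rank ∂_1 = 8 − 7 = 1, and the invariant factors of ∂_1 are all 1, so H_0 ≅ Z.
  H_1: rank ker ∂_1 − rank ∂_2 = (24 − 7) − 15 = 2, and the invariant factors of ∂_2 are all 1, so H_1 ≅ Z^2.
  H_2: rank ker ∂_2 − rank ∂_3 = (16 − 15) − 0 = 1, and there is no ∂_3, so H_2 ≅ Z.

(K is a triangulation of the torus T^2.)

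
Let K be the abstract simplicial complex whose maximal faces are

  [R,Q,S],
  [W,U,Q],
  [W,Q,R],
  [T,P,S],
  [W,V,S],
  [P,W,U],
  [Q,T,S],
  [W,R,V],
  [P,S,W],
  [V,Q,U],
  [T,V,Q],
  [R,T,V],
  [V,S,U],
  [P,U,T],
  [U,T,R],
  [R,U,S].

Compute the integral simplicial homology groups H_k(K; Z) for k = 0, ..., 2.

H_0 = Z,  H_1 = Z^2,  H_2 = Z.

We work with the vertex ordering P < Q < R < S < T < U < V < W. The simplices of K, each written with vertices in increasing order, are:

  0-simplices (8): P, Q, R, S, T, U, V, W
  1-simplices (24): PS, PT, PU, PW, QR, QS, QT, QU, QV, QW, RS, RT, RU, RV, RW, ST, SU, SV, SW, TU, TV, UV, UW, VW
  2-simplices (16): PST, PSW, PTU, PUW, QRS, QRW, QST, QTV, QUV, QUW, RSU, RTU, RTV, RVW, SUV, SVW

Hence C_0 ≅ Z^8, C_1 ≅ Z^24, C_2 ≅ Z^16.

The boundary map ∂_1: C_1 → C_0 is given by ∂[p,q] = [q] − [p]. For instance
  ∂PS = S − P.
The 8×24 boundary matrix has rank 7 and Smith normal form diag(1,1,1,1,1,1,1).

∂_2: C_2 → C_1 sends each 2-simplex [p,q,r] to [q,r] − [p,r] + [p,q]. For instance
  ∂SVW = VW − SW + SV,
  ∂QRS = RS − QS + QR.
This gives a 24×16 integer matrix of rank 15; reducing to Smith normal form yields diagonal entries (1,1,1,1,1,1,1,1,1,1,1,1,1,1,1).

From H_k ≅ ker(∂_k) / im(∂_{k+1}) we obtain:

  H_0: rank C_0 − rank ∂_1 = 8 − 7 = 1, and the invariant factors of ∂_1 are all 1, so H_0 = Z.
  H_1: rank ker ∂_1 − rank ∂_2 = (24 − 7) − 15 = 2, and the invariant factors of ∂_2 are all 1, so H_1 = Z^2.
  H_2: rank ker ∂_2 − rank ∂_3 = (16 − 15) − 0 = 1, and there is no ∂_3, so H_2 = Z.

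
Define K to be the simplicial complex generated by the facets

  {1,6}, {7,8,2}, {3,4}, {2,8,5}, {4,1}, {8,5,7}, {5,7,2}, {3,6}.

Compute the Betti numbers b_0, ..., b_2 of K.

b_0 = 2, b_1 = 1, b_2 = 1.

K has 8 vertices, 10 edges, 4 triangles.
rank ∂_0 = 0, rank ∂_1 = 6 ⇒ b_0 = 8 − 0 − 6 = 2; all invariant factors of ∂_1 are 1 so no torsion. So H_0 = Z^2.
rank ∂_1 = 6, rank ∂_2 = 3 ⇒ b_1 = 10 − 6 − 3 = 1; all invariant factors of ∂_2 are 1 so no torsion. So H_1 = Z.
rank ∂_2 = 3, rank ∂_3 = 0 ⇒ b_2 = 4 − 3 − 0 = 1. So H_2 = Z.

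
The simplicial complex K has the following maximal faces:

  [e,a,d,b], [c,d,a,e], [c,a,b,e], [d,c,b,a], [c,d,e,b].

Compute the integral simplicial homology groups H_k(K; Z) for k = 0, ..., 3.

H_0 ≅ Z,  H_1 = 0,  H_2 = 0,  H_3 ≅ Z.

We work with the vertex ordering a < b < c < d < e. The simplices of K, each written with vertices in increasing order, are:

  0-simplices (5): a, b, c, d, e
  1-simplices (10): ab, ac, ad, ae, bc, bd, be, cd, ce, de
  2-simplices (10): abc, abd, abe, acd, ace, ade, bcd, bce, bde, cde
  3-simplices (5): abcd, abce, abde, acde, bcde

giving chain groups C_0 ≅ Z^5, C_1 ≅ Z^10, C_2 ≅ Z^10, C_3 ≅ Z^5.

The boundary map ∂_1: C_1 → C_0 maps an edge to its endpoints' difference, ∂[p,q] = q − p. For instance
  ∂de = e − d.
As a 5×10 matrix over Z this has rank 4, with invariant factors (1,1,1,1).

Boundary ∂_2: C_2 → C_1 maps a triangle to the signed sum of its edges. For instance
  ∂ace = ce − ae + ac,
  ∂ade = de − ae + ad.
This gives a 10×10 integer matrix of rank 6; reducing to Smith normal form yields diagonal entries (1,1,1,1,1,1).

The boundary map ∂_3: C_3 → C_2 sends each 3-simplex σ to the alternating sum Σ_i (−1)^i (σ with its i-th vertex removed). For instance
  ∂abcd = bcd − acd + abd − abc,
  ∂abce = bce − ace + abe − abc.
The 10×5 boundary matrix has rank 4 and Smith normal form diag(1,1,1,1).

Computing H_k = (kernel of ∂_k) / (image of ∂_{k+1}):

  H_0: rank C_0 − rank ∂_1 = 5 − 4 = 1, and the invariant factors of ∂_1 are all 1, so H_0 ≅ Z.
  H_1: rank ker ∂_1 − rank ∂_2 = (10 − 4) − 6 = 0, and the invariant factors of ∂_2 are all 1, so H_1 ≅ 0.
  H_2: rank ker ∂_2 − rank ∂_3 = (10 − 6) − 4 = 0, and the invariant factors of ∂_3 are all 1, so H_2 ≅ 0.
  H_3: rank ker ∂_3 − rank ∂_4 = (5 − 4) − 0 = 1, and there is no ∂_4, so H_3 ≅ Z.

As a check, the Euler characteristic is 5 − 10 + 10 − 5 = 0, which agrees with 1 − 0 + 0 − 1 = 0.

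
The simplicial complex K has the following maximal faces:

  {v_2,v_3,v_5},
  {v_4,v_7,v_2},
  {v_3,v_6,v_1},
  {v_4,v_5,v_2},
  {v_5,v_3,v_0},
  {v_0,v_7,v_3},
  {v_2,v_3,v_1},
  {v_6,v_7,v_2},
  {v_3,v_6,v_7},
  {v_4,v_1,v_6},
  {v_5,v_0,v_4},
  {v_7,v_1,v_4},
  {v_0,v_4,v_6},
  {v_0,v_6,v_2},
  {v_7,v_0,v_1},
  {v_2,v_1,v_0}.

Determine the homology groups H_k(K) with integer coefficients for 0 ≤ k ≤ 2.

H_0 ≅ Z,  H_1 ≅ Z^2,  H_2 ≅ Z.

Fix the vertex order v_0 < v_1 < v_2 < v_3 < v_4 < v_5 < v_6 < v_7 and write every simplex with vertices in increasing order. Then dim K = 2 and the simplices of K are:

  0-simplices (8): [v_0], [v_1], [v_2], [v_3], [v_4], [v_5], [v_6], [v_7]
  1-simplices (24): (24 of them)
  2-simplices (16): (16 of them)

so the chain groups are C_0 ≅ Z^8, C_1 ≅ Z^24, C_2 ≅ Z^16.

Boundary ∂_1: C_1 → C_0 sends each edge [p,q] (with p < q) to q − p. For instance
  ∂[v_0,v_7] = [v_7] − [v_0].
As a 8×24 matrix over Z this has rank 7, with invariant factors (1,1,1,1,1,1,1).

Boundary ∂_2: C_2 → C_1 sends each 2-simplex [p,q,r] to [q,r] − [p,r] + [p,q]. For instance
  ∂[v_0,v_1,v_7] = [v_1,v_7] − [v_0,v_7] + [v_0,v_1],
  ∂[v_0,v_2,v_6] = [v_2,v_6] − [v_0,v_6] + [v_0,v_2].
As a 24×16 matrix over Z this has rank 15, with invariant factors (1,1,1,1,1,1,1,1,1,1,1,1,1,1,1).

Computing H_k = (kernel of ∂_k) / (image of ∂_{k+1}):

  H_0: rank C_0 − rank ∂_1 = 8 − 7 = 1, and the invariant factors of ∂_1 are all 1, so H_0 ≅ Z.
  H_1: rank ker ∂_1 − rank ∂_2 = (24 − 7) − 15 = 2, and the invariant factors of ∂_2 are all 1, so H_1 ≅ Z^2.
  H_2: rank ker ∂_2 − rank ∂_3 = (16 − 15) − 0 = 1, and there is no ∂_3, so H_2 ≅ Z.

As a check, the Euler characteristic is 8 − 24 + 16 = 0, which agrees with 1 − 2 + 1 = 0.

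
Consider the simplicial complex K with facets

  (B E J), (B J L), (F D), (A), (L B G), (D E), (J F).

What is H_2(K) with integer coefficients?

Fix the vertex order A < B < D < E < F < G < J < L and write every simplex with vertices in increasing order. Then dim K = 2 and the simplices of K are:

  0-simplices (8): A, B, D, E, F, G, J, L
  1-simplices (10): BE, BG, BJ, BL, DE, DF, EJ, FJ, GL, JL
  2-simplices (3): BEJ, BGL, BJL

giving chain groups C_0 ≅ Z^8, C_1 ≅ Z^10, C_2 ≅ Z^3.

The boundary map ∂_1: C_1 → C_0 sends each edge [p,q] (with p < q) to q − p. For instance
  ∂GL = L − G.
The 8×10 boundary matrix has rank 6 and Smith normal form diag(1,1,1,1,1,1).

∂_2: C_2 → C_1 sends each 2-simplex [p,q,r] to [q,r] − [p,r] + [p,q]. For instance
  ∂BJL = JL − BL + BJ,
  ∂BEJ = EJ − BJ + BE.
The 10×3 boundary matrix has rank 3 and Smith normal form diag(1,1,1).

Now H_k = ker ∂_k / im ∂_{k+1}, so:

  H_2: rank ker ∂_2 − rank ∂_3 = (3 − 3) − 0 = 0, and there is no ∂_3, so H_2 = 0.

H_2 = 0.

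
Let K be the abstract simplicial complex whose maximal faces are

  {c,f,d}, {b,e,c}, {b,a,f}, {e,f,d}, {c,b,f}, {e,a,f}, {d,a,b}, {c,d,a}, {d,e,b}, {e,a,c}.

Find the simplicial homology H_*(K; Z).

H_0 ≅ Z,  H_1 ≅ Z/2,  H_2 = 0.

Take the total order a < b < c < d < e < f on the vertex set. Then K (dimension 2) consists of the simplices:

  0-simplices (6): a, b, c, d, e, f
  1-simplices (15): ab, ac, ad, ae, af, bc, bd, be, bf, cd, ce, cf, de, df, ef
  2-simplices (10): abd, abf, acd, ace, aef, bce, bcf, bde, cdf, def

Hence C_0 ≅ Z^6, C_1 ≅ Z^15, C_2 ≅ Z^10.

The boundary map ∂_1: C_1 → C_0 maps an edge to its endpoints' difference, ∂[p,q] = q − p. For instance
  ∂bc = c − b.
As a 6×15 matrix over Z this has rank 5, with invariant factors (1,1,1,1,1).

Boundary ∂_2: C_2 → C_1 maps a triangle to the signed sum of its edges. For instance
  ∂abf = bf − af + ab,
  ∂bce = ce − be + bc.
The 15×10 boundary matrix has rank 10 and Smith normal form diag(1,1,1,1,1,1,1,1,1,2).

Now H_k = ker ∂_k / im ∂_{k+1}, so:

  H_0: rank C_0 − rank ∂_1 = 6 − 5 = 1, and the invariant factors of ∂_1 are all 1, so H_0 = Z.
  H_1: rank ker ∂_1 − rank ∂_2 = (15 − 5) − 10 = 0, and ∂_2 has invariant factor 2 > 1, so H_1 = Z/2.
  H_2: rank ker ∂_2 − rank ∂_3 = (10 − 10) − 0 = 0, and there is no ∂_3, so H_2 = 0.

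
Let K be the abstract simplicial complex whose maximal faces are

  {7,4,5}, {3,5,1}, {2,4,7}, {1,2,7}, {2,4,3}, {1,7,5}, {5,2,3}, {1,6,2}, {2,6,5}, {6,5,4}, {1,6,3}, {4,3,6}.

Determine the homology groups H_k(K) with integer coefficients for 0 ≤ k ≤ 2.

We work with the vertex ordering 1 < 2 < 3 < 4 < 5 < 6 < 7. The simplices of K, each written with vertices in increasing order, are:

  0-simplices (7): [1], [2], [3], [4], [5], [6], [7]
  1-simplices (18): [1,2], [1,3], [1,5], [1,6], [1,7], [2,3], [2,4], [2,5], [2,6], [2,7], [3,4], [3,5], [3,6], [4,5], [4,6], [4,7], [5,6], [5,7]
  2-simplices (12): [1,2,6], [1,2,7], [1,3,5], [1,3,6], [1,5,7], [2,3,4], [2,3,5], [2,4,7], [2,5,6], [3,4,6], [4,5,6], [4,5,7]

Hence C_0 ≅ Z^7, C_1 ≅ Z^18, C_2 ≅ Z^12.

The boundary map ∂_1: C_1 → C_0 maps an edge to its endpoints' difference, ∂[p,q] = q − p. For instance
  ∂[5,7] = [7] − [5].
As a 7×18 matrix over Z this has rank 6, with invariant factors (1,1,1,1,1,1).

The boundary map ∂_2: C_2 → C_1 sends each 2-simplex [p,q,r] to [q,r] − [p,r] + [p,q]. For instance
  ∂[4,5,7] = [5,7] − [4,7] + [4,5],
  ∂[1,2,7] = [2,7] − [1,7] + [1,2].
This gives a 18×12 integer matrix of rank 12; reducing to Smith normal form yields diagonal entries (1,1,1,1,1,1,1,1,1,1,1,2).

Computing H_k = (kernel of ∂_k) / (image of ∂_{k+1}):

  H_0: rank C_0 − rank ∂_1 = 7 − 6 = 1, and the invariant factors of ∂_1 are all 1, so H_0 = Z.
  H_1: rank ker ∂_1 − rank ∂_2 = (18 − 6) − 12 = 0, and ∂_2 has invariant factor 2 > 1, so H_1 = Z/2.
  H_2: rank ker ∂_2 − rank ∂_3 = (12 − 12) − 0 = 0, and there is no ∂_3, so H_2 = 0.

H_0 = Z,  H_1 = Z/2,  H_2 = 0.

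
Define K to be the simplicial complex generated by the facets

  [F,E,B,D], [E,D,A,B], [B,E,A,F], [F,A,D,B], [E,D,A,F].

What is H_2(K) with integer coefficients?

Order the vertices as A < B < D < E < F. Listing each simplex with vertices in this order, K has dimension 3 with simplices:

  0-simplices (5): A, B, D, E, F
  1-simplices (10): AB, AD, AE, AF, BD, BE, BF, DE, DF, EF
  2-simplices (10): ABD, ABE, ABF, ADE, ADF, AEF, BDE, BDF, BEF, DEF
  3-simplices (5): ABDE, ABDF, ABEF, ADEF, BDEF

so the chain groups are C_0 ≅ Z^5, C_1 ≅ Z^10, C_2 ≅ Z^10, C_3 ≅ Z^5.

The boundary map ∂_1: C_1 → C_0 maps an edge to its endpoints' difference, ∂[p,q] = q − p. For instance
  ∂DF = F − D.
The resulting 5×10 matrix has rank 4, and its Smith normal form has invariant factors (1,1,1,1).

Boundary ∂_2: C_2 → C_1 maps a triangle to the signed sum of its edges. For instance
  ∂BDE = DE − BE + BD,
  ∂ADE = DE − AE + AD.
The resulting 10×10 matrix has rank 6, and its Smith normal form has invariant factors (1,1,1,1,1,1).

Boundary ∂_3: C_3 → C_2 sends each 3-simplex σ to the alternating sum Σ_i (−1)^i (σ with its i-th vertex removed). For instance
  ∂ABEF = BEF − AEF + ABF − ABE,
  ∂ABDF = BDF − ADF + ABF − ABD.
The resulting 10×5 matrix has rank 4, and its Smith normal form has invariant factors (1,1,1,1).

Reading off H_k = ker ∂_k / im ∂_{k+1}:

  H_2: rank ker ∂_2 − rank ∂_3 = (10 − 6) − 4 = 0, and the invariant factors of ∂_3 are all 1, so H_2 ≅ 0.

H_2 ≅ 0.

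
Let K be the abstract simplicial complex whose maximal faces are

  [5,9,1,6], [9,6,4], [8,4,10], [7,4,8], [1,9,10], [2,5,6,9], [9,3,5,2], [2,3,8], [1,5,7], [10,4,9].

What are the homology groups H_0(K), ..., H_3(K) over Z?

H_0 ≅ Z,  H_1 ≅ Z^2,  H_2 = 0,  H_3 = 0.

Take the total order 1 < 2 < 3 < 4 < 5 < 6 < 7 < 8 < 9 < 10 on the vertex set. Then K (dimension 3) consists of the simplices:

  0-simplices (10): [1], [2], [3], [4], [5], [6], [7], [8], [9], [10]
  1-simplices (25): (25 of them)
  2-simplices (17): [1,5,6], [1,5,7], [1,5,9], [1,6,9], [1,9,10], [2,3,5], [2,3,8], [2,3,9], [2,5,6], [2,5,9], [2,6,9], [3,5,9], [4,6,9], [4,7,8], [4,8,10], [4,9,10], [5,6,9]
  3-simplices (3): [1,5,6,9], [2,3,5,9], [2,5,6,9]

giving chain groups C_0 ≅ Z^10, C_1 ≅ Z^25, C_2 ≅ Z^17, C_3 ≅ Z^3.

∂_1: C_1 → C_0 is given by ∂[p,q] = [q] − [p]. For instance
  ∂[1,5] = [5] − [1].
This gives a 10×25 integer matrix of rank 9; reducing to Smith normal form yields diagonal entries (1,1,1,1,1,1,1,1,1).

∂_2: C_2 → C_1 acts by ∂[p,q,r] = [q,r] − [p,r] + [p,q]. For instance
  ∂[3,5,9] = [5,9] − [3,9] + [3,5],
  ∂[2,5,9] = [5,9] − [2,9] + [2,5].
As a 25×17 matrix over Z this has rank 14, with invariant factors (1,1,1,1,1,1,1,1,1,1,1,1,1,1).

Boundary ∂_3: C_3 → C_2 sends each 3-simplex σ to the alternating sum Σ_i (−1)^i (σ with its i-th vertex removed). For instance
  ∂[2,5,6,9] = [5,6,9] − [2,6,9] + [2,5,9] − [2,5,6],
  ∂[1,5,6,9] = [5,6,9] − [1,6,9] + [1,5,9] − [1,5,6].
The resulting 17×3 matrix has rank 3, and its Smith normal form has invariant factors (1,1,1).

From H_k ≅ ker(∂_k) / im(∂_{k+1}) we obtain:

  H_0: rank C_0 − rank ∂_1 = 10 − 9 = 1, and the invariant factors of ∂_1 are all 1, so H_0 ≅ Z.
  H_1: rank ker ∂_1 − rank ∂_2 = (25 − 9) − 14 = 2, and the invariant factors of ∂_2 are all 1, so H_1 ≅ Z^2.
  H_2: rank ker ∂_2 − rank ∂_3 = (17 − 14) − 3 = 0, and the invariant factors of ∂_3 are all 1, so H_2 ≅ 0.
  H_3: rank ker ∂_3 − rank ∂_4 = (3 − 3) − 0 = 0, and there is no ∂_4, so H_3 ≅ 0.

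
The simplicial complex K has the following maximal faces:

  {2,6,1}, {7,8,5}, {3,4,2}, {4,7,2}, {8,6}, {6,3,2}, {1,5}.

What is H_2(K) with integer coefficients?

Order the vertices as 1 < 2 < 3 < 4 < 5 < 6 < 7 < 8. Listing each simplex with vertices in this order, K has dimension 2 with simplices:

  0-simplices (8): [1], [2], [3], [4], [5], [6], [7], [8]
  1-simplices (14): [1,2], [1,5], [1,6], [2,3], [2,4], [2,6], [2,7], [3,4], [3,6], [4,7], [5,7], [5,8], [6,8], [7,8]
  2-simplices (5): [1,2,6], [2,3,4], [2,3,6], [2,4,7], [5,7,8]

giving chain groups C_0 ≅ Z^8, C_1 ≅ Z^14, C_2 ≅ Z^5.

The boundary map ∂_1: C_1 → C_0 sends each edge [p,q] (with p < q) to q − p. For instance
  ∂[7,8] = [8] − [7].
The resulting 8×14 matrix has rank 7, and its Smith normal form has invariant factors (1,1,1,1,1,1,1).

∂_2: C_2 → C_1 sends each 2-simplex [p,q,r] to [q,r] − [p,r] + [p,q]. For instance
  ∂[2,3,4] = [3,4] − [2,4] + [2,3],
  ∂[5,7,8] = [7,8] − [5,8] + [5,7].
This gives a 14×5 integer matrix of rank 5; reducing to Smith normal form yields diagonal entries (1,1,1,1,1).

Reading off H_k = ker ∂_k / im ∂_{k+1}:

  H_2: rank ker ∂_2 − rank ∂_3 = (5 − 5) − 0 = 0, and there is no ∂_3, so H_2 ≅ 0.

H_2 = 0.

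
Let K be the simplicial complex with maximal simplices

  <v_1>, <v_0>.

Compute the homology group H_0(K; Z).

We work with the vertex ordering v_0 < v_1. The simplices of K, each written with vertices in increasing order, are:

  0-simplices (2): [v_0], [v_1]

giving chain groups C_0 ≅ Z^2.

Now H_k = ker ∂_k / im ∂_{k+1}, so:

  H_0: rank C_0 − rank ∂_1 = 2 − 0 = 2, and there is no ∂_1, so H_0 = Z^2.

(K is a triangulation of a set of 2 points.)

H_0 ≅ Z^2.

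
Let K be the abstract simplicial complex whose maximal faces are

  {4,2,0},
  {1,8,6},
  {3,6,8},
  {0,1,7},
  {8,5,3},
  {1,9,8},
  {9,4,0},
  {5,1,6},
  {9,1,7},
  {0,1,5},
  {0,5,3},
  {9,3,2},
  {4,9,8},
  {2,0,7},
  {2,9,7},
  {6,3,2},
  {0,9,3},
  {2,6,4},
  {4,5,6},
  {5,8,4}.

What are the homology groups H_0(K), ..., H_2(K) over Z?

Order the vertices as 0 < 1 < 2 < 3 < 4 < 5 < 6 < 7 < 8 < 9. Listing each simplex with vertices in this order, K has dimension 2 with simplices:

  0-simplices (10): [0], [1], [2], [3], [4], [5], [6], [7], [8], [9]
  1-simplices (30): (30 of them)
  2-simplices (20): (20 of them)

so the chain groups are C_0 ≅ Z^10, C_1 ≅ Z^30, C_2 ≅ Z^20.

Boundary ∂_1: C_1 → C_0 is given by ∂[p,q] = [q] − [p].
The resulting 10×30 matrix has rank 9, and its Smith normal form has invariant factors (1,1,1,1,1,1,1,1,1).

Boundary ∂_2: C_2 → C_1 acts by ∂[p,q,r] = [q,r] − [p,r] + [p,q]. For instance
  ∂[1,8,9] = [8,9] − [1,9] + [1,8],
  ∂[1,7,9] = [7,9] − [1,9] + [1,7].
As a 30×20 matrix over Z this has rank 20, with invariant factors (1,1,1,1,1,1,1,1,1,1,1,1,1,1,1,1,1,1,1,2).

From H_k ≅ ker(∂_k) / im(∂_{k+1}) we obtain:

  H_0: rank C_0 − rank ∂_1 = 10 − 9 = 1, and the invariant factors of ∂_1 are all 1, so H_0 = Z.
  H_1: rank ker ∂_1 − rank ∂_2 = (30 − 9) − 20 = 1, and ∂_2 has invariant factor 2 > 1, so H_1 = Z × Z/2.
  H_2: rank ker ∂_2 − rank ∂_3 = (20 − 20) − 0 = 0, and there is no ∂_3, so H_2 = 0.

H_0 = Z,  H_1 = Z × Z/2,  H_2 = 0.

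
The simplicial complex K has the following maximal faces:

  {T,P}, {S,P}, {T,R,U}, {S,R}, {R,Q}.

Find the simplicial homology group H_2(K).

We work with the vertex ordering P < Q < R < S < T < U. The simplices of K, each written with vertices in increasing order, are:

  0-simplices (6): P, Q, R, S, T, U
  1-simplices (7): PS, PT, QR, RS, RT, RU, TU
  2-simplices (1): RTU

Hence C_0 ≅ Z^6, C_1 ≅ Z^7, C_2 ≅ Z^1.

The boundary map ∂_1: C_1 → C_0 is given by ∂[p,q] = [q] − [p]. For instance
  ∂PT = T − P.
As a 6×7 matrix over Z this has rank 5, with invariant factors (1,1,1,1,1).

The boundary map ∂_2: C_2 → C_1 maps a triangle to the signed sum of its edges. For instance
  ∂RTU = TU − RU + RT.
As a 7×1 matrix over Z this has rank 1, with invariant factors (1).

Reading off H_k = ker ∂_k / im ∂_{k+1}:

  H_2: rank ker ∂_2 − rank ∂_3 = (1 − 1) − 0 = 0, and there is no ∂_3, so H_2 = 0.

H_2 = 0.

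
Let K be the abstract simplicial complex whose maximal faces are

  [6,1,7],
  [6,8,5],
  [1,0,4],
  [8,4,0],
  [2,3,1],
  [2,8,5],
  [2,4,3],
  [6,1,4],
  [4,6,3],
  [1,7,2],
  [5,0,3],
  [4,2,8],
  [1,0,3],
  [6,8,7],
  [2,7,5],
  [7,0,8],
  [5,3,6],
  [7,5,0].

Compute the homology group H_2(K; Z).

Take the total order 0 < 1 < 2 < 3 < 4 < 5 < 6 < 7 < 8 on the vertex set. Then K (dimension 2) consists of the simplices:

  0-simplices (9): [0], [1], [2], [3], [4], [5], [6], [7], [8]
  1-simplices (27): (27 of them)
  2-simplices (18): [0,1,3], [0,1,4], [0,3,5], [0,4,8], [0,5,7], [0,7,8], [1,2,3], [1,2,7], [1,4,6], [1,6,7], [2,3,4], [2,4,8], [2,5,7], [2,5,8], [3,4,6], [3,5,6], [5,6,8], [6,7,8]

Hence C_0 ≅ Z^9, C_1 ≅ Z^27, C_2 ≅ Z^18.

Boundary ∂_1: C_1 → C_0 is given by ∂[p,q] = [q] − [p].
This gives a 9×27 integer matrix of rank 8; reducing to Smith normal form yields diagonal entries (1,1,1,1,1,1,1,1).

Boundary ∂_2: C_2 → C_1 acts by ∂[p,q,r] = [q,r] − [p,r] + [p,q]. For instance
  ∂[2,5,7] = [5,7] − [2,7] + [2,5],
  ∂[1,4,6] = [4,6] − [1,6] + [1,4].
The 27×18 boundary matrix has rank 18 and Smith normal form diag(1,1,1,1,1,1,1,1,1,1,1,1,1,1,1,1,1,2).

From H_k ≅ ker(∂_k) / im(∂_{k+1}) we obtain:

  H_2: rank ker ∂_2 − rank ∂_3 = (18 − 18) − 0 = 0, and there is no ∂_3, so H_2 ≅ 0.

H_2 ≅ 0.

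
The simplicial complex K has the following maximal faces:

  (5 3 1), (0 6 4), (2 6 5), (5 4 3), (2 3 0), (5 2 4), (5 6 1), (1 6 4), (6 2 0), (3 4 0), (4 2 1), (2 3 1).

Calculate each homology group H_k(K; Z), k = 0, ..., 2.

H_0 ≅ Z,  H_1 ≅ Z/2,  H_2 = 0.

Fix the vertex order 0 < 1 < 2 < 3 < 4 < 5 < 6 and write every simplex with vertices in increasing order. Then dim K = 2 and the simplices of K are:

  0-simplices (7): [0], [1], [2], [3], [4], [5], [6]
  1-simplices (18): [0,2], [0,3], [0,4], [0,6], [1,2], [1,3], [1,4], [1,5], [1,6], [2,3], [2,4], [2,5], [2,6], [3,4], [3,5], [4,5], [4,6], [5,6]
  2-simplices (12): [0,2,3], [0,2,6], [0,3,4], [0,4,6], [1,2,3], [1,2,4], [1,3,5], [1,4,6], [1,5,6], [2,4,5], [2,5,6], [3,4,5]

giving chain groups C_0 ≅ Z^7, C_1 ≅ Z^18, C_2 ≅ Z^12.

∂_1: C_1 → C_0 maps an edge to its endpoints' difference, ∂[p,q] = q − p. For instance
  ∂[1,5] = [5] − [1].
The resulting 7×18 matrix has rank 6, and its Smith normal form has invariant factors (1,1,1,1,1,1).

The boundary map ∂_2: C_2 → C_1 sends each 2-simplex [p,q,r] to [q,r] − [p,r] + [p,q]. For instance
  ∂[2,4,5] = [4,5] − [2,5] + [2,4],
  ∂[0,2,3] = [2,3] − [0,3] + [0,2].
As a 18×12 matrix over Z this has rank 12, with invariant factors (1,1,1,1,1,1,1,1,1,1,1,2).

From H_k ≅ ker(∂_k) / im(∂_{k+1}) we obtain:

  H_0: rank C_0 − rank ∂_1 = 7 − 6 = 1, and the invariant factors of ∂_1 are all 1, so H_0 ≅ Z.
  H_1: rank ker ∂_1 − rank ∂_2 = (18 − 6) − 12 = 0, and ∂_2 has invariant factor 2 > 1, so H_1 ≅ Z/2.
  H_2: rank ker ∂_2 − rank ∂_3 = (12 − 12) − 0 = 0, and there is no ∂_3, so H_2 ≅ 0.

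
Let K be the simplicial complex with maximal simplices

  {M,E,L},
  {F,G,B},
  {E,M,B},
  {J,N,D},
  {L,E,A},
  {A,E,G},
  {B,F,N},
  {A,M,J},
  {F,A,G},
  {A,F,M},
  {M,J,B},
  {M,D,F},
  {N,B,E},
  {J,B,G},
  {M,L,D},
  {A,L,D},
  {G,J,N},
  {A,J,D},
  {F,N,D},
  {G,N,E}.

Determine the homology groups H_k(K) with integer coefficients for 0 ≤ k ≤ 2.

H_0 = Z,  H_1 = Z ⊕ Z_2,  H_2 = 0.

Order the vertices as A < B < D < E < F < G < J < L < M < N. Listing each simplex with vertices in this order, K has dimension 2 with simplices:

  0-simplices (10): A, B, D, E, F, G, J, L, M, N
  1-simplices (30): AD, AE, AF, AG, AJ, AL, AM, BE, BF, BG, BJ, BM, BN, DF, DJ, DL, DM, DN, EG, EL, EM, EN, FG, FM, FN, GJ, GN, JM, JN, LM
  2-simplices (20): ADJ, ADL, AEG, AEL, AFG, AFM, AJM, BEM, BEN, BFG, BFN, BGJ, BJM, DFM, DFN, DJN, DLM, EGN, ELM, GJN

giving chain groups C_0 ≅ Z^10, C_1 ≅ Z^30, C_2 ≅ Z^20.

The boundary map ∂_1: C_1 → C_0 maps an edge to its endpoints' difference, ∂[p,q] = q − p. For instance
  ∂AF = F − A.
The resulting 10×30 matrix has rank 9, and its Smith normal form has invariant factors (1,1,1,1,1,1,1,1,1).

∂_2: C_2 → C_1 maps a triangle to the signed sum of its edges. For instance
  ∂ELM = LM − EM + EL,
  ∂BFN = FN − BN + BF.
As a 30×20 matrix over Z this has rank 20, with invariant factors (1,1,1,1,1,1,1,1,1,1,1,1,1,1,1,1,1,1,1,2).

From H_k ≅ ker(∂_k) / im(∂_{k+1}) we obtain:

  H_0: rank C_0 − rank ∂_1 = 10 − 9 = 1, and the invariant factors of ∂_1 are all 1, so H_0 ≅ Z.
  H_1: rank ker ∂_1 − rank ∂_2 = (30 − 9) − 20 = 1, and ∂_2 has invariant factor 2 > 1, so H_1 ≅ Z ⊕ Z_2.
  H_2: rank ker ∂_2 − rank ∂_3 = (20 − 20) − 0 = 0, and there is no ∂_3, so H_2 ≅ 0.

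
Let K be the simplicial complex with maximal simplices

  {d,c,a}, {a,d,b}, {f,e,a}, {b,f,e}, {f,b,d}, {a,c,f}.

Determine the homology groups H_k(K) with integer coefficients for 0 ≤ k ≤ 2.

Fix the vertex order a < b < c < d < e < f and write every simplex with vertices in increasing order. Then dim K = 2 and the simplices of K are:

  0-simplices (6): a, b, c, d, e, f
  1-simplices (12): ab, ac, ad, ae, af, bd, be, bf, cd, cf, df, ef
  2-simplices (6): abd, acd, acf, aef, bdf, bef

Hence C_0 ≅ Z^6, C_1 ≅ Z^12, C_2 ≅ Z^6.

Boundary ∂_1: C_1 → C_0 maps an edge to its endpoints' difference, ∂[p,q] = q − p. For instance
  ∂bd = d − b.
As a 6×12 matrix over Z this has rank 5, with invariant factors (1,1,1,1,1).

Boundary ∂_2: C_2 → C_1 sends each 2-simplex [p,q,r] to [q,r] − [p,r] + [p,q]. For instance
  ∂bdf = df − bf + bd,
  ∂bef = ef − bf + be.
The resulting 12×6 matrix has rank 6, and its Smith normal form has invariant factors (1,1,1,1,1,1).

Now H_k = ker ∂_k / im ∂_{k+1}, so:

  H_0: rank C_0 − rank ∂_1 = 6 − 5 = 1, and the invariant factors of ∂_1 are all 1, so H_0 = Z.
  H_1: rank ker ∂_1 − rank ∂_2 = (12 − 5) − 6 = 1, and the invariant factors of ∂_2 are all 1, so H_1 = Z.
  H_2: rank ker ∂_2 − rank ∂_3 = (6 − 6) − 0 = 0, and there is no ∂_3, so H_2 = 0.

H_0 = Z,  H_1 = Z,  H_2 = 0.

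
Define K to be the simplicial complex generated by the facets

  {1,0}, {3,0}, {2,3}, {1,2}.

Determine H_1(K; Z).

We work with the vertex ordering 0 < 1 < 2 < 3. The simplices of K, each written with vertices in increasing order, are:

  0-simplices (4): [0], [1], [2], [3]
  1-simplices (4): [0,1], [0,3], [1,2], [2,3]

giving chain groups C_0 ≅ Z^4, C_1 ≅ Z^4.

∂_1: C_1 → C_0 sends each edge [p,q] (with p < q) to q − p. For instance
  ∂[0,1] = [1] − [0].
This gives a 4×4 integer matrix of rank 3; reducing to Smith normal form yields diagonal entries (1,1,1).

From H_k ≅ ker(∂_k) / im(∂_{k+1}) we obtain:

  H_1: rank ker ∂_1 − rank ∂_2 = (4 − 3) − 0 = 1, and there is no ∂_2, so H_1 = Z.

H_1 = Z.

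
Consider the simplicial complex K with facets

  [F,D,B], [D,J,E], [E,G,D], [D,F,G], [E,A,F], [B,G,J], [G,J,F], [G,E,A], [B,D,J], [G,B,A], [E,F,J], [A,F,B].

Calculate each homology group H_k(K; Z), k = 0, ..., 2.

H_0 = Z,  H_1 = Z/2,  H_2 = 0.

K has 7 vertices, 18 edges, 12 triangles.
rank ∂_0 = 0, rank ∂_1 = 6 ⇒ b_0 = 7 − 0 − 6 = 1; all invariant factors of ∂_1 are 1 so no torsion. So H_0 ≅ Z.
rank ∂_1 = 6, rank ∂_2 = 12 ⇒ b_1 = 18 − 6 − 12 = 0; ∂_2 has invariant factor(s) [2] giving torsion. So H_1 ≅ Z/2.
rank ∂_2 = 12, rank ∂_3 = 0 ⇒ b_2 = 12 − 12 − 0 = 0. So H_2 ≅ 0.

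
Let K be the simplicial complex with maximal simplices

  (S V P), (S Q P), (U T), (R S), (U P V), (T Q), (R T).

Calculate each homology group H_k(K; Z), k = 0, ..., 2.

H_0 = Z,  H_1 = Z^2,  H_2 = 0.

We work with the vertex ordering P < Q < R < S < T < U < V. The simplices of K, each written with vertices in increasing order, are:

  0-simplices (7): P, Q, R, S, T, U, V
  1-simplices (11): PQ, PS, PU, PV, QS, QT, RS, RT, SV, TU, UV
  2-simplices (3): PQS, PSV, PUV

giving chain groups C_0 ≅ Z^7, C_1 ≅ Z^11, C_2 ≅ Z^3.

∂_1: C_1 → C_0 maps an edge to its endpoints' difference, ∂[p,q] = q − p. For instance
  ∂SV = V − S.
This gives a 7×11 integer matrix of rank 6; reducing to Smith normal form yields diagonal entries (1,1,1,1,1,1).

∂_2: C_2 → C_1 sends each 2-simplex [p,q,r] to [q,r] − [p,r] + [p,q]. For instance
  ∂PSV = SV − PV + PS,
  ∂PQS = QS − PS + PQ.
This gives a 11×3 integer matrix of rank 3; reducing to Smith normal form yields diagonal entries (1,1,1).

From H_k ≅ ker(∂_k) / im(∂_{k+1}) we obtain:

  H_0: rank C_0 − rank ∂_1 = 7 − 6 = 1, and the invariant factors of ∂_1 are all 1, so H_0 ≅ Z.
  H_1: rank ker ∂_1 − rank ∂_2 = (11 − 6) − 3 = 2, and the invariant factors of ∂_2 are all 1, so H_1 ≅ Z^2.
  H_2: rank ker ∂_2 − rank ∂_3 = (3 − 3) − 0 = 0, and there is no ∂_3, so H_2 ≅ 0.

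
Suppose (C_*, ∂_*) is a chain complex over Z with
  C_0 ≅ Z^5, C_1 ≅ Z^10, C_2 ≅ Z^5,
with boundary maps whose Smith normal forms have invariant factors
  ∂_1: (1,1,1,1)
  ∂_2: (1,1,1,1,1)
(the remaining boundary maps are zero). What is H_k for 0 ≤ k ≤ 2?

H_0: b_0 = 5 − 0 − 4 = 1; torsion from ∂_1 factors > 1: none. So H_0 ≅ Z.
H_1: b_1 = 10 − 4 − 5 = 1; torsion from ∂_2 factors > 1: none. So H_1 ≅ Z.
H_2: b_2 = 5 − 5 − 0 = 0; torsion from ∂_3 factors > 1: none. So H_2 ≅ 0.

H_0 ≅ Z,  H_1 ≅ Z,  H_2 = 0.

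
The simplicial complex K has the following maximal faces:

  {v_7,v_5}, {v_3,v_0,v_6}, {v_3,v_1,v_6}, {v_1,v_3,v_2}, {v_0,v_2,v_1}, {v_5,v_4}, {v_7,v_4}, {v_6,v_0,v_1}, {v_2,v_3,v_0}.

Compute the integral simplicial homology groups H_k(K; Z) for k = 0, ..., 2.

Fix the vertex order v_0 < v_1 < v_2 < v_3 < v_4 < v_5 < v_6 < v_7 and write every simplex with vertices in increasing order. Then dim K = 2 and the simplices of K are:

  0-simplices (8): [v_0], [v_1], [v_2], [v_3], [v_4], [v_5], [v_6], [v_7]
  1-simplices (12): [v_0,v_1], [v_0,v_2], [v_0,v_3], [v_0,v_6], [v_1,v_2], [v_1,v_3], [v_1,v_6], [v_2,v_3], [v_3,v_6], [v_4,v_5], [v_4,v_7], [v_5,v_7]
  2-simplices (6): [v_0,v_1,v_2], [v_0,v_1,v_6], [v_0,v_2,v_3], [v_0,v_3,v_6], [v_1,v_2,v_3], [v_1,v_3,v_6]

Hence C_0 ≅ Z^8, C_1 ≅ Z^12, C_2 ≅ Z^6.

∂_1: C_1 → C_0 sends each edge [p,q] (with p < q) to q − p. For instance
  ∂[v_4,v_7] = [v_7] − [v_4].
As a 8×12 matrix over Z this has rank 6, with invariant factors (1,1,1,1,1,1).

The boundary map ∂_2: C_2 → C_1 maps a triangle to the signed sum of its edges. For instance
  ∂[v_0,v_1,v_2] = [v_1,v_2] − [v_0,v_2] + [v_0,v_1],
  ∂[v_1,v_2,v_3] = [v_2,v_3] − [v_1,v_3] + [v_1,v_2].
This gives a 12×6 integer matrix of rank 5; reducing to Smith normal form yields diagonal entries (1,1,1,1,1).

From H_k ≅ ker(∂_k) / im(∂_{k+1}) we obtain:

  H_0: rank C_0 − rank ∂_1 = 8 − 6 = 2, and the invariant factors of ∂_1 are all 1, so H_0 = Z^2.
  H_1: rank ker ∂_1 − rank ∂_2 = (12 − 6) − 5 = 1, and the invariant factors of ∂_2 are all 1, so H_1 = Z.
  H_2: rank ker ∂_2 − rank ∂_3 = (6 − 5) − 0 = 1, and there is no ∂_3, so H_2 = Z.

As a check, the Euler characteristic is 8 − 12 + 6 = 2, which agrees with 2 − 1 + 1 = 2.

H_0 ≅ Z^2,  H_1 ≅ Z,  H_2 ≅ Z.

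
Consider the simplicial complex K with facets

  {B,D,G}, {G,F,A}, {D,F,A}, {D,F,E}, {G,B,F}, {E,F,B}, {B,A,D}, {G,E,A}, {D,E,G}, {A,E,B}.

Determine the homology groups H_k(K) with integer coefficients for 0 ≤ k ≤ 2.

H_0 ≅ Z,  H_1 ≅ Z/2,  H_2 = 0.

Fix the vertex order A < B < D < E < F < G and write every simplex with vertices in increasing order. Then dim K = 2 and the simplices of K are:

  0-simplices (6): A, B, D, E, F, G
  1-simplices (15): AB, AD, AE, AF, AG, BD, BE, BF, BG, DE, DF, DG, EF, EG, FG
  2-simplices (10): ABD, ABE, ADF, AEG, AFG, BDG, BEF, BFG, DEF, DEG

so the chain groups are C_0 ≅ Z^6, C_1 ≅ Z^15, C_2 ≅ Z^10.

The boundary map ∂_1: C_1 → C_0 is given by ∂[p,q] = [q] − [p]. For instance
  ∂AF = F − A.
As a 6×15 matrix over Z this has rank 5, with invariant factors (1,1,1,1,1).

The boundary map ∂_2: C_2 → C_1 maps a triangle to the signed sum of its edges. For instance
  ∂DEF = EF − DF + DE,
  ∂ADF = DF − AF + AD.
The resulting 15×10 matrix has rank 10, and its Smith normal form has invariant factors (1,1,1,1,1,1,1,1,1,2).

Computing H_k = (kernel of ∂_k) / (image of ∂_{k+1}):

  H_0: rank C_0 − rank ∂_1 = 6 − 5 = 1, and the invariant factors of ∂_1 are all 1, so H_0 = Z.
  H_1: rank ker ∂_1 − rank ∂_2 = (15 − 5) − 10 = 0, and ∂_2 has invariant factor 2 > 1, so H_1 = Z/2.
  H_2: rank ker ∂_2 − rank ∂_3 = (10 − 10) − 0 = 0, and there is no ∂_3, so H_2 = 0.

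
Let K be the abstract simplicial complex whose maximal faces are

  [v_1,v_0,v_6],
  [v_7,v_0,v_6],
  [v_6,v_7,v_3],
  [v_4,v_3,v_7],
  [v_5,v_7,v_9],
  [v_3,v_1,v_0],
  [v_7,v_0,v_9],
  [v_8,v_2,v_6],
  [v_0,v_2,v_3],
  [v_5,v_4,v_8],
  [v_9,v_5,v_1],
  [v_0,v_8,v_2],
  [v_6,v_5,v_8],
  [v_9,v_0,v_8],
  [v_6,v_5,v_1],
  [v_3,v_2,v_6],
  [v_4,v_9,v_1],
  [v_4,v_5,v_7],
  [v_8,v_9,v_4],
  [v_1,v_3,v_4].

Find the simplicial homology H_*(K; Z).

K has 10 vertices, 30 edges, 20 triangles.
rank ∂_0 = 0, rank ∂_1 = 9 ⇒ b_0 = 10 − 0 − 9 = 1; all invariant factors of ∂_1 are 1 so no torsion. So H_0 = Z.
rank ∂_1 = 9, rank ∂_2 = 20 ⇒ b_1 = 30 − 9 − 20 = 1; ∂_2 has invariant factor(s) [2] giving torsion. So H_1 = Z ⊕ Z/2Z.
rank ∂_2 = 20, rank ∂_3 = 0 ⇒ b_2 = 20 − 20 − 0 = 0. So H_2 = 0.

H_0 = Z,  H_1 = Z ⊕ Z/2Z,  H_2 = 0.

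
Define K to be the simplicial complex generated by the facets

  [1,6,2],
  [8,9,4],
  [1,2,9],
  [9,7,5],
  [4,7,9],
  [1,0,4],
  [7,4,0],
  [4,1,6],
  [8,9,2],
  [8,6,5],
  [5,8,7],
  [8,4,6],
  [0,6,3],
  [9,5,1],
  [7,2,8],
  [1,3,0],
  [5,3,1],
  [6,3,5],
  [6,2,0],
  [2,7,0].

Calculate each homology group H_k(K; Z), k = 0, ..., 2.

We work with the vertex ordering 0 < 1 < 2 < 3 < 4 < 5 < 6 < 7 < 8 < 9. The simplices of K, each written with vertices in increasing order, are:

  0-simplices (10): [0], [1], [2], [3], [4], [5], [6], [7], [8], [9]
  1-simplices (30): (30 of them)
  2-simplices (20): (20 of them)

Hence C_0 ≅ Z^10, C_1 ≅ Z^30, C_2 ≅ Z^20.

∂_1: C_1 → C_0 sends each edge [p,q] (with p < q) to q − p. For instance
  ∂[7,9] = [9] − [7].
This gives a 10×30 integer matrix of rank 9; reducing to Smith normal form yields diagonal entries (1,1,1,1,1,1,1,1,1).

∂_2: C_2 → C_1 acts by ∂[p,q,r] = [q,r] − [p,r] + [p,q]. For instance
  ∂[0,4,7] = [4,7] − [0,7] + [0,4],
  ∂[1,3,5] = [3,5] − [1,5] + [1,3].
This gives a 30×20 integer matrix of rank 20; reducing to Smith normal form yields diagonal entries (1,1,1,1,1,1,1,1,1,1,1,1,1,1,1,1,1,1,1,2).

From H_k ≅ ker(∂_k) / im(∂_{k+1}) we obtain:

  H_0: rank C_0 − rank ∂_1 = 10 − 9 = 1, and the invariant factors of ∂_1 are all 1, so H_0 ≅ Z.
  H_1: rank ker ∂_1 − rank ∂_2 = (30 − 9) − 20 = 1, and ∂_2 has invariant factor 2 > 1, so H_1 ≅ Z ⊕ Z_2.
  H_2: rank ker ∂_2 − rank ∂_3 = (20 − 20) − 0 = 0, and there is no ∂_3, so H_2 ≅ 0.

H_0 ≅ Z,  H_1 ≅ Z ⊕ Z_2,  H_2 = 0.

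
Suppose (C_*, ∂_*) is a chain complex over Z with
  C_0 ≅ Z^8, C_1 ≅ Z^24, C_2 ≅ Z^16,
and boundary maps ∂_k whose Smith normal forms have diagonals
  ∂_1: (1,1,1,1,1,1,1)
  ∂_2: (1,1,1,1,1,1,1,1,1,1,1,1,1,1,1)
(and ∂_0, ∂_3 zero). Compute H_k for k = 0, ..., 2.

H_0: b_0 = 8 − 0 − 7 = 1; torsion from ∂_1 factors > 1: none. So H_0 ≅ Z.
H_1: b_1 = 24 − 7 − 15 = 2; torsion from ∂_2 factors > 1: none. So H_1 ≅ Z^2.
H_2: b_2 = 16 − 15 − 0 = 1; torsion from ∂_3 factors > 1: none. So H_2 ≅ Z.

H_0 ≅ Z,  H_1 ≅ Z^2,  H_2 ≅ Z.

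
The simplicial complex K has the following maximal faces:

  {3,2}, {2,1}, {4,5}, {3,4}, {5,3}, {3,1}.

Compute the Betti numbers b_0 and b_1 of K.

b_0 = 1, b_1 = 2.

Fix the vertex order 1 < 2 < 3 < 4 < 5 and write every simplex with vertices in increasing order. Then dim K = 1 and the simplices of K are:

  0-simplices (5): [1], [2], [3], [4], [5]
  1-simplices (6): [1,2], [1,3], [2,3], [3,4], [3,5], [4,5]

giving chain groups C_0 ≅ Z^5, C_1 ≅ Z^6.

Boundary ∂_1: C_1 → C_0 maps an edge to its endpoints' difference, ∂[p,q] = q − p.
This gives a 5×6 integer matrix of rank 4; reducing to Smith normal form yields diagonal entries (1,1,1,1).

Reading off H_k = ker ∂_k / im ∂_{k+1}:

  H_0: rank C_0 − rank ∂_1 = 5 − 4 = 1, and the invariant factors of ∂_1 are all 1, so H_0 ≅ Z.
  H_1: rank ker ∂_1 − rank ∂_2 = (6 − 4) − 0 = 2, and there is no ∂_2, so H_1 ≅ Z^2.

As a check, the Euler characteristic is 5 − 6 = -1, which agrees with 1 − 2 = -1.
(K is a triangulation of a wedge of 2 circles.)

Hence the Betti numbers are b_0 = 1, b_1 = 2.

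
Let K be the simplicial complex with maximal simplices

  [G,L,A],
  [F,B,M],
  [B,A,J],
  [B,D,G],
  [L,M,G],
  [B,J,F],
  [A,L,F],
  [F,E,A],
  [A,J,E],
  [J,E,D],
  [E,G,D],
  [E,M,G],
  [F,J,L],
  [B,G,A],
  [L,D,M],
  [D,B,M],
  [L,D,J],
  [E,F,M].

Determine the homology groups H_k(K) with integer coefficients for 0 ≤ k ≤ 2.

Take the total order A < B < D < E < F < G < J < L < M on the vertex set. Then K (dimension 2) consists of the simplices:

  0-simplices (9): A, B, D, E, F, G, J, L, M
  1-simplices (27): AB, AE, AF, AG, AJ, AL, BD, BF, BG, BJ, BM, DE, DG, DJ, DL, DM, EF, EG, EJ, EM, FJ, FL, FM, GL, GM, JL, LM
  2-simplices (18): ABG, ABJ, AEF, AEJ, AFL, AGL, BDG, BDM, BFJ, BFM, DEG, DEJ, DJL, DLM, EFM, EGM, FJL, GLM

Hence C_0 ≅ Z^9, C_1 ≅ Z^27, C_2 ≅ Z^18.

The boundary map ∂_1: C_1 → C_0 maps an edge to its endpoints' difference, ∂[p,q] = q − p.
The resulting 9×27 matrix has rank 8, and its Smith normal form has invariant factors (1,1,1,1,1,1,1,1).

Boundary ∂_2: C_2 → C_1 sends each 2-simplex [p,q,r] to [q,r] − [p,r] + [p,q]. For instance
  ∂DEJ = EJ − DJ + DE,
  ∂FJL = JL − FL + FJ.
As a 27×18 matrix over Z this has rank 18, with invariant factors (1,1,1,1,1,1,1,1,1,1,1,1,1,1,1,1,1,2).

Computing H_k = (kernel of ∂_k) / (image of ∂_{k+1}):

  H_0: rank C_0 − rank ∂_1 = 9 − 8 = 1, and the invariant factors of ∂_1 are all 1, so H_0 = Z.
  H_1: rank ker ∂_1 − rank ∂_2 = (27 − 8) − 18 = 1, and ∂_2 has invariant factor 2 > 1, so H_1 = Z ⊕ Z/2Z.
  H_2: rank ker ∂_2 − rank ∂_3 = (18 − 18) − 0 = 0, and there is no ∂_3, so H_2 = 0.

As a check, the Euler characteristic is 9 − 27 + 18 = 0, which agrees with 1 − 1 + 0 = 0.
(K is a triangulation of the Klein bottle.)

H_0 ≅ Z,  H_1 ≅ Z ⊕ Z/2Z,  H_2 = 0.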